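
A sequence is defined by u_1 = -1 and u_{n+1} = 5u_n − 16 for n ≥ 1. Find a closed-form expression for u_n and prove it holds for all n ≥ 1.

Claim: u_n = -5^n + 4.

Base case: u_1 = -1, and -5^1 + 4 = -5 + 4 = -1.
Assume u_r = -5^r + 4 for some r ≥ 1.
Then u_{r+1} = 5u_r − 16 = 5·(-5^r + 4) − 16 = -5^{r+1} + 20 − 16 = -5^{r+1} + 4.
So the formula holds for r+1, and by induction u_n = -5^n + 4 for all n ≥ 1.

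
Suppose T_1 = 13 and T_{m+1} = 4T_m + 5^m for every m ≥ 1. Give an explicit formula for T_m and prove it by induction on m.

Claim: T_m = 2·4^m + 5^m.

Base case: T_1 = 13, and 2·4^1 + 5^1 = 8 + 5 = 13.
Assume T_j = 2·4^j + 5^j for some j ≥ 1.
Then T_{j+1} = 4T_j + 5^j = 4·(2·4^j + 5^j) + 5^j = 2·4^{j+1} + 4·5^j + 5^j = 2·4^{j+1} + 5·5^j = 2·4^{j+1} + 5^{j+1}.
So the formula holds for j+1, and by induction T_m = 2·4^m + 5^m for all m ≥ 1.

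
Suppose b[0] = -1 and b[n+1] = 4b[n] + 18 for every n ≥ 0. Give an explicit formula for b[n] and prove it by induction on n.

Claim: b[n] = 5·4^n − 6.

Base case: b[0] = -1, and 5·4^0 − 6 = 5 − 6 = -1.
Assume b[m] = 5·4^m − 6 for some m ≥ 0.
Then b[m+1] = 4b[m] + 18 = 4·(5·4^m − 6) + 18 = 20·4^m − 24 + 18 = 5·4^{m+1} − 6.
Hence b[n] = 5·4^n − 6 for every n ≥ 0, by induction.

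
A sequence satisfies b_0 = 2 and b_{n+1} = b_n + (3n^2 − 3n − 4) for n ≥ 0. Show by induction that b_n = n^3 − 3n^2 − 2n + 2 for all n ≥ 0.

Base case: b_0 = 2, and 0^3 − 3·0^2 − 2·0 + 2 = 2.
Assume b_r = r^3 − 3r^2 − 2r + 2.
Then b_{r+1} = b_r + (3r^2 − 3r − 4) = (r^3 − 3r^2 − 2r + 2) + (3r^2 − 3r − 4) = r^3 − 5r − 2,
and (r+1)^3 − 3·(r+1)^2 − 2·(r+1) + 2 = r^3 − 5r − 2.
Hence b_n = n^3 − 3n^2 − 2n + 2 for every n ≥ 0, by induction.

b_n = n^3 − 3n^2 − 2n + 2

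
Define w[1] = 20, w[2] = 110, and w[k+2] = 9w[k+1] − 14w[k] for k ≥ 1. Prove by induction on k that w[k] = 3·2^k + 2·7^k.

Base cases: w[1] = 20 and 3·2^1 + 2·7^1 = 20; w[2] = 110 and 3·2^2 + 2·7^2 = 110.
Assume w[j] = 3·2^j + 2·7^j for all 1 ≤ j ≤ r, where r ≥ 2.
Then w[r+1] = 9w[r] − 14w[r−1] = 9·(3·2^r + 2·7^r) − 14·(3·2^{r−1} + 2·7^{r−1}) = 3·(9·2 − 14)2^{r−1} + 2·(9·7 − 14)7^{r−1} = 12·2^{r−1} + 98·7^{r−1} = 3·2^{r+1} + 2·7^{r+1}.
By strong induction, w[k] = 3·2^k + 2·7^k for all k ≥ 1.

w[k] = 3·2^k + 2·7^k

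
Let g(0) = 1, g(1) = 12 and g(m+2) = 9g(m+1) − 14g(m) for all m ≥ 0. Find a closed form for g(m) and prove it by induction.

Claim: g(m) = -2^m + 2·7^m.

Base cases: g(0) = 1 and -2^0 + 2·7^0 = 1; g(1) = 12 and -2^1 + 2·7^1 = 12.
Assume g(i) = -2^i + 2·7^i for all 0 ≤ i ≤ j, where j ≥ 1.
Then g(j+1) = 9g(j) − 14g(j−1) = 9·(-2^j + 2·7^j) − 14·(-2^{j−1} + 2·7^{j−1}) = -(9·2 − 14)2^{j−1} + 2·(9·7 − 14)7^{j−1} = -4·2^{j−1} + 98·7^{j−1} = -2^{j+1} + 2·7^{j+1}.
So the formula holds for j+1, and by strong induction g(m) = -2^m + 2·7^m for all m ≥ 0.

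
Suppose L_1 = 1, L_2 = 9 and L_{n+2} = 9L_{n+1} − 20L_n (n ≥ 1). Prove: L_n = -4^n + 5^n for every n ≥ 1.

Base cases: L_1 = 1 and -4^1 + 5^1 = 1; L_2 = 9 and -4^2 + 5^2 = 9.
Assume L_i = -4^i + 5^i for all 1 ≤ i ≤ j, where j ≥ 2.
Then L_{j+1} = 9L_j − 20L_{j−1} = 9·(-4^j + 5^j) − 20·(-4^{j−1} + 5^{j−1}) = -(9·4 − 20)4^{j−1} + (9·5 − 20)5^{j−1} = -16·4^{j−1} + 25·5^{j−1} = -4^{j+1} + 5^{j+1}.
This completes the inductive step, so L_n = -4^n + 5^n for all n ≥ 1.

L_n = -4^n + 5^n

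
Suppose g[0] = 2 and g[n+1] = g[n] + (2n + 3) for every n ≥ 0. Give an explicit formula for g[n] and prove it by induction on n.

Claim: g[n] = n^2 + 2n + 2.

Base case: g[0] = 2, and 0^2 + 2·0 + 2 = 2.
Assume g[k] = k^2 + 2k + 2.
Then g[k+1] = g[k] + (2k + 3) = (k^2 + 2k + 2) + (2k + 3) = k^2 + 4k + 5,
and (k+1)^2 + 2·(k+1) + 2 = k^2 + 4k + 5.
Hence g[n] = n^2 + 2n + 2 for every n ≥ 0, by induction.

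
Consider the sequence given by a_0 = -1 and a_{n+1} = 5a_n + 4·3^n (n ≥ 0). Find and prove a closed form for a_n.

Claim: a_n = 5^n − 2·3^n.

Base case: a_0 = -1, and 5^0 − 2·3^0 = 1 − 2 = -1.
Assume a_r = 5^r − 2·3^r for some r ≥ 0.
Then a_{r+1} = 5a_r + 4·3^r = 5·(5^r − 2·3^r) + 4·3^r = 5^{r+1} − 10·3^r + 4·3^r = 5^{r+1} − 6·3^r = 5^{r+1} − 2·3^{r+1}.
Hence a_n = 5^n − 2·3^n for every n ≥ 0, by induction.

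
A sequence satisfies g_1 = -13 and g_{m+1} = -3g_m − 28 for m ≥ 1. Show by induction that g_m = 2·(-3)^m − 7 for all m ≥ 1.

Base case: g_1 = -13, and 2·(-3)^1 − 7 = -6 − 7 = -13.
Assume g_j = 2·(-3)^j − 7 for some j ≥ 1.
Then g_{j+1} = -3g_j − 28 = -3·(2·(-3)^j − 7) − 28 = -6·(-3)^j + 21 − 28 = 2·(-3)^{j+1} − 7.
Hence g_m = 2·(-3)^m − 7 for every m ≥ 1, by induction.

g_m = 2·(-3)^m − 7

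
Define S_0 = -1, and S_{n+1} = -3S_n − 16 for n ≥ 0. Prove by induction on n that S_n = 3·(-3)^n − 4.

Base case: S_0 = -1, and 3·(-3)^0 − 4 = 3 − 4 = -1.
Assume S_r = 3·(-3)^r − 4 for some r ≥ 0.
Then S_{r+1} = -3S_r − 16 = -3·(3·(-3)^r − 4) − 16 = -9·(-3)^r + 12 − 16 = 3·(-3)^{r+1} − 4.
Hence S_n = 3·(-3)^n − 4 for every n ≥ 0, by induction.

S_n = 3·(-3)^n − 4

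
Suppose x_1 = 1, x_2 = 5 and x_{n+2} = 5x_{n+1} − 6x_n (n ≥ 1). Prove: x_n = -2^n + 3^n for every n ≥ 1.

Base cases: x_1 = 1 and -2^1 + 3^1 = 1; x_2 = 5 and -2^2 + 3^2 = 5.
Assume x_j = -2^j + 3^j for all 1 ≤ j ≤ k, where k ≥ 2.
Then x_{k+1} = 5x_k − 6x_{k−1} = 5·(-2^k + 3^k) − 6·(-2^{k−1} + 3^{k−1}) = -(5·2 − 6)2^{k−1} + (5·3 − 6)3^{k−1} = -4·2^{k−1} + 9·3^{k−1} = -2^{k+1} + 3^{k+1}.
So the formula holds for k+1, and by strong induction x_n = -2^n + 3^n for all n ≥ 1.

x_n = -2^n + 3^n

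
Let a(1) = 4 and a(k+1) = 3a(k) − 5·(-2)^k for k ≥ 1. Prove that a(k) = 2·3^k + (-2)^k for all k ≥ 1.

Base case: a(1) = 4, and 2·3^1 + (-2)^1 = 6 − 2 = 4.
Assume a(j) = 2·3^j + (-2)^j for some j ≥ 1.
Then a(j+1) = 3a(j) − 5·(-2)^j = 3·(2·3^j + (-2)^j) − 5·(-2)^j = 2·3^{j+1} + 3·(-2)^j − 5·(-2)^j = 2·3^{j+1} − 2·(-2)^j = 2·3^{j+1} + (-2)^{j+1}.
By induction, a(k) = 2·3^k + (-2)^k for all k ≥ 1.

a(k) = 2·3^k + (-2)^k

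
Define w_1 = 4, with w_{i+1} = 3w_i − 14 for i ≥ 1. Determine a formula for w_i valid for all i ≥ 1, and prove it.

Claim: w_i = -3^i + 7.

Base case: w_1 = 4, and -3^1 + 7 = -3 + 7 = 4.
Assume w_k = -3^k + 7 for some k ≥ 1.
Then w_{k+1} = 3w_k − 14 = 3·(-3^k + 7) − 14 = -3^{k+1} + 21 − 14 = -3^{k+1} + 7.
So the formula holds for k+1, and by induction w_i = -3^i + 7 for all i ≥ 1.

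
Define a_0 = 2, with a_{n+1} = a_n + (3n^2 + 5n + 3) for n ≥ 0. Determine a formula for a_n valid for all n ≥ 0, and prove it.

Claim: a_n = n^3 + n^2 + n + 2.

Base case: a_0 = 2, and 0^3 + 0^2 + 0 + 2 = 2.
Assume a_r = r^3 + r^2 + r + 2.
Then a_{r+1} = a_r + (3r^2 + 5r + 3) = (r^3 + r^2 + r + 2) + (3r^2 + 5r + 3) = r^3 + 4r^2 + 6r + 5,
and (r+1)^3 + (r+1)^2 + (r+1) + 2 = r^3 + 4r^2 + 6r + 5.
This completes the inductive step, so a_n = n^3 + n^2 + n + 2 for all n ≥ 0.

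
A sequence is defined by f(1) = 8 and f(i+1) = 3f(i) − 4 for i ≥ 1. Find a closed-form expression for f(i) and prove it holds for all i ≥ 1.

Claim: f(i) = 2·3^i + 2.

Base case: f(1) = 8, and 2·3^1 + 2 = 6 + 2 = 8.
Assume f(r) = 2·3^r + 2 for some r ≥ 1.
Then f(r+1) = 3f(r) − 4 = 3·(2·3^r + 2) − 4 = 6·3^r + 6 − 4 = 2·3^{r+1} + 2.
Hence f(i) = 2·3^i + 2 for every i ≥ 1, by induction.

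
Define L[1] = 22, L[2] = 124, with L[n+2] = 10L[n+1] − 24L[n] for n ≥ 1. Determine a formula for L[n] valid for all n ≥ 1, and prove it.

Claim: L[n] = 3·6^n + 4^n.

Base cases: L[1] = 22 and 3·6^1 + 4^1 = 22; L[2] = 124 and 3·6^2 + 4^2 = 124.
Assume L[j] = 3·6^j + 4^j for all 1 ≤ j ≤ r, where r ≥ 2.
Then L[r+1] = 10L[r] − 24L[r−1] = 10·(3·6^r + 4^r) − 24·(3·6^{r−1} + 4^{r−1}) = 3·(10·6 − 24)6^{r−1} + (10·4 − 24)4^{r−1} = 108·6^{r−1} + 16·4^{r−1} = 3·6^{r+1} + 4^{r+1}.
So the formula holds for r+1, and by strong induction L[n] = 3·6^n + 4^n for all n ≥ 1.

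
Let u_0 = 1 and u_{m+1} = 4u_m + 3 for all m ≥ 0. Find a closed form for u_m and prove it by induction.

Claim: u_m = 2·4^m − 1.

Base case: u_0 = 1, and 2·4^0 − 1 = 2 − 1 = 1.
Assume u_k = 2·4^k − 1 for some k ≥ 0.
Then u_{k+1} = 4u_k + 3 = 4·(2·4^k − 1) + 3 = 8·4^k − 4 + 3 = 2·4^{k+1} − 1.
Hence u_m = 2·4^m − 1 for every m ≥ 0, by induction.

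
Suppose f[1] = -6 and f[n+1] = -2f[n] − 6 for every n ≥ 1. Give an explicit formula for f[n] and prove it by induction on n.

Claim: f[n] = 2·(-2)^n − 2.

Base case: f[1] = -6, and 2·(-2)^1 − 2 = -4 − 2 = -6.
Assume f[m] = 2·(-2)^m − 2 for some m ≥ 1.
Then f[m+1] = -2f[m] − 6 = -2·(2·(-2)^m − 2) − 6 = -4·(-2)^m + 4 − 6 = 2·(-2)^{m+1} − 2.
By induction, f[n] = 2·(-2)^n − 2 for all n ≥ 1.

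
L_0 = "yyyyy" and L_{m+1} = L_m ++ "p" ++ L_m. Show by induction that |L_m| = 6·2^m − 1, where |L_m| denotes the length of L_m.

Base case: |L_0| = 5, and 6·2^0 − 1 = 5.
Assume |L_k| = 6·2^k − 1.
Then |L_{k+1}| = |L_k| + 1 + |L_k| = 2|L_k| + 1 = 2(6·2^k − 1) + 1 = 6·2^{k+1} − 2 + 1 = 6·2^{k+1} − 1.
By induction, |L_m| = 6·2^m − 1 for all m ≥ 0.

|L_m| = 6·2^m − 1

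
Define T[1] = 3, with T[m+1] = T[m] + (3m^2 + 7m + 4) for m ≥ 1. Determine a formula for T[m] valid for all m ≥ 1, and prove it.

Claim: T[m] = m^3 + 2m^2 + m − 1.

Base case: T[1] = 3, and 1^3 + 2·1^2 + 1 − 1 = 3.
Assume T[k] = k^3 + 2k^2 + k − 1.
Then T[k+1] = T[k] + (3k^2 + 7k + 4) = (k^3 + 2k^2 + k − 1) + (3k^2 + 7k + 4) = k^3 + 5k^2 + 8k + 3,
and (k+1)^3 + 2·(k+1)^2 + (k+1) − 1 = k^3 + 5k^2 + 8k + 3.
Hence T[m] = m^3 + 2m^2 + m − 1 for every m ≥ 1, by induction.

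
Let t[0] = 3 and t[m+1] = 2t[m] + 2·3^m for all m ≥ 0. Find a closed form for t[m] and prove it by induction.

Claim: t[m] = 2^m + 2·3^m.

Base case: t[0] = 3, and 2^0 + 2·3^0 = 1 + 2 = 3.
Assume t[k] = 2^k + 2·3^k for some k ≥ 0.
Then t[k+1] = 2t[k] + 2·3^k = 2·(2^k + 2·3^k) + 2·3^k = 2^{k+1} + 4·3^k + 2·3^k = 2^{k+1} + 6·3^k = 2^{k+1} + 2·3^{k+1}.
By induction, t[m] = 2^m + 2·3^m for all m ≥ 0.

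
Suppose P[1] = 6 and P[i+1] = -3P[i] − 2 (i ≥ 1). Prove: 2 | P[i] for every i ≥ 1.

Base case: P[1] = 6 = 2·3, so 2 | P[1].
Assume 2 | P[r], so P[r] = 2t for some integer t.
Then P[r+1] = -3P[r] − 2 = -3·(2t) − 2 = 2(-3t − 1), so 2 | P[r+1].
By induction, 2 | P[i] for all i ≥ 1.

2 | P[i]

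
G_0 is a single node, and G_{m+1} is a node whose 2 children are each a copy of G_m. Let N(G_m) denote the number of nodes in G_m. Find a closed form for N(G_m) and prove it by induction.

Claim: N(G_m) = 2^{m+1} − 1.

Base case: N(G_0) = 1, and 2^{0+1} − 1 = 1.
Assume N(G_k) = 2^{k+1} − 1.
Then N(G_{k+1}) = 1 + 2N(G_k) = 1 + 2(2^{k+1} − 1) = 2^{k+2} − 2 + 1 = 2^{k+2} − 1.
This completes the inductive step, so N(G_m) = 2^{m+1} − 1 for all m ≥ 0.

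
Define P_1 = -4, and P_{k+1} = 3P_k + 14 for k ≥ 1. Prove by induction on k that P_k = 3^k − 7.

Base case: P_1 = -4, and 3^1 − 7 = 3 − 7 = -4.
Assume P_r = 3^r − 7 for some r ≥ 1.
Then P_{r+1} = 3P_r + 14 = 3·(3^r − 7) + 14 = 3^{r+1} − 21 + 14 = 3^{r+1} − 7.
This completes the inductive step, so P_k = 3^k − 7 for all k ≥ 1.

P_k = 3^k − 7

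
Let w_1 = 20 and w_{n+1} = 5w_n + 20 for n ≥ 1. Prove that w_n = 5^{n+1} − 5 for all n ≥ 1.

Base case: w_1 = 20, and 5^{1+1} − 5 = 25 − 5 = 20.
Assume w_k = 5^{k+1} − 5 for some k ≥ 1.
Then w_{k+1} = 5w_k + 20 = 5·(5^{k+1} − 5) + 20 = 5^{k+2} − 25 + 20 = 5^{k+2} − 5.
Hence w_n = 5^{n+1} − 5 for every n ≥ 1, by induction.

w_n = 5^{n+1} − 5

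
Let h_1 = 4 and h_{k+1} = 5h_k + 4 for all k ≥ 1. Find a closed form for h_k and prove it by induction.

Claim: h_k = 5^k − 1.

Base case: h_1 = 4, and 5^1 − 1 = 5 − 1 = 4.
Assume h_j = 5^j − 1 for some j ≥ 1.
Then h_{j+1} = 5h_j + 4 = 5·(5^j − 1) + 4 = 5^{j+1} − 5 + 4 = 5^{j+1} − 1.
Hence h_k = 5^k − 1 for every k ≥ 1, by induction.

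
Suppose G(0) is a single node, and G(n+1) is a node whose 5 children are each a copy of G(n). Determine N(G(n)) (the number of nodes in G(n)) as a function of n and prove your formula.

Claim: N(G(n)) = (5^{n+1} − 1)/4.

Base case: N(G(0)) = 1, and (5^{0+1} − 1)/4 = 1.
Assume N(G(r)) = (5^{r+1} − 1)/4.
Then N(G(r+1)) = 1 + 5N(G(r)) = 1 + 5·(5^{r+1} − 1)/4 = 1 + (5^{r+2} − 5)/4 = (4 + 5^{r+2} − 5)/4 = (5^{r+2} − 1)/4.
By induction, N(G(n)) = (5^{n+1} − 1)/4 for all n ≥ 0.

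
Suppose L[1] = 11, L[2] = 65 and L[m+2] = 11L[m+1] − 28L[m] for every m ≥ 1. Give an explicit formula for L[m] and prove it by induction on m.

Claim: L[m] = 7^m + 4^m.

Base cases: L[1] = 11 and 7^1 + 4^1 = 11; L[2] = 65 and 7^2 + 4^2 = 65.
Assume L[i] = 7^i + 4^i for all 1 ≤ i ≤ j, where j ≥ 2.
Then L[j+1] = 11L[j] − 28L[j−1] = 11·(7^j + 4^j) − 28·(7^{j−1} + 4^{j−1}) = (11·7 − 28)7^{j−1} + (11·4 − 28)4^{j−1} = 49·7^{j−1} + 16·4^{j−1} = 7^{j+1} + 4^{j+1}.
This completes the inductive step, so L[m] = 7^m + 4^m for all m ≥ 1.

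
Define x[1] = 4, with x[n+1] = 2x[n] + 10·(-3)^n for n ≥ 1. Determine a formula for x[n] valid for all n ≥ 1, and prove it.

Claim: x[n] = -2^n − 2·(-3)^n.

Base case: x[1] = 4, and -2^1 − 2·(-3)^1 = -2 + 6 = 4.
Assume x[k] = -2^k − 2·(-3)^k for some k ≥ 1.
Then x[k+1] = 2x[k] + 10·(-3)^k = 2·(-2^k − 2·(-3)^k) + 10·(-3)^k = -2^{k+1} − 4·(-3)^k + 10·(-3)^k = -2^{k+1} + 6·(-3)^k = -2^{k+1} − 2·(-3)^{k+1}.
This completes the inductive step, so x[n] = -2^n − 2·(-3)^n for all n ≥ 1.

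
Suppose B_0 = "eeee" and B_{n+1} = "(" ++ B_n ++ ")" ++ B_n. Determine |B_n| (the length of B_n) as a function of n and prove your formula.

Claim: |B_n| = 6·2^n − 2.

Base case: |B_0| = 4, and 6·2^0 − 2 = 4.
Assume |B_j| = 6·2^j − 2.
Then |B_{j+1}| = 1 + |B_j| + 1 + |B_j| = 2|B_j| + 2 = 2(6·2^j − 2) + 2 = 6·2^{j+1} − 4 + 2 = 6·2^{j+1} − 2.
By induction, |B_n| = 6·2^n − 2 for all n ≥ 0.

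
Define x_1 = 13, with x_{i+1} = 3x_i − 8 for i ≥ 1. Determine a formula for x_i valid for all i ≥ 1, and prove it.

Claim: x_i = 3^{i+1} + 4.

Base case: x_1 = 13, and 3^{1+1} + 4 = 9 + 4 = 13.
Assume x_m = 3^{m+1} + 4 for some m ≥ 1.
Then x_{m+1} = 3x_m − 8 = 3·(3^{m+1} + 4) − 8 = 3^{m+2} + 12 − 8 = 3^{m+2} + 4.
This completes the inductive step, so x_i = 3^{i+1} + 4 for all i ≥ 1.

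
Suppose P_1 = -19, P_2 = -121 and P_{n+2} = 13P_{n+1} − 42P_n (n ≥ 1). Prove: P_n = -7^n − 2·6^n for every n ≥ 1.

Base cases: P_1 = -19 and -7^1 − 2·6^1 = -19; P_2 = -121 and -7^2 − 2·6^2 = -121.
Assume P_i = -7^i − 2·6^i for all 1 ≤ i ≤ j, where j ≥ 2.
Then P_{j+1} = 13P_j − 42P_{j−1} = 13·(-7^j − 2·6^j) − 42·(-7^{j−1} − 2·6^{j−1}) = -(13·7 − 42)7^{j−1} − 2·(13·6 − 42)6^{j−1} = -49·7^{j−1} − 72·6^{j−1} = -7^{j+1} − 2·6^{j+1}.
So the formula holds for j+1, and by strong induction P_n = -7^n − 2·6^n for all n ≥ 1.

P_n = -7^n − 2·6^n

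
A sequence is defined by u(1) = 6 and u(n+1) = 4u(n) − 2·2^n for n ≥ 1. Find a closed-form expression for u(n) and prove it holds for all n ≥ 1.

Claim: u(n) = 4^n + 2^n.

Base case: u(1) = 6, and 4^1 + 2^1 = 4 + 2 = 6.
Assume u(r) = 4^r + 2^r for some r ≥ 1.
Then u(r+1) = 4u(r) − 2·2^r = 4·(4^r + 2^r) − 2·2^r = 4^{r+1} + 4·2^r − 2·2^r = 4^{r+1} + 2·2^r = 4^{r+1} + 2^{r+1}.
So the formula holds for r+1, and by induction u(n) = 4^n + 2^n for all n ≥ 1.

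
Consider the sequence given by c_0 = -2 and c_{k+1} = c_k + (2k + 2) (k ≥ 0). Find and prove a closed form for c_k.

Claim: c_k = k^2 + k − 2.

Base case: c_0 = -2, and 0^2 + 0 − 2 = -2.
Assume c_j = j^2 + j − 2.
Then c_{j+1} = c_j + (2j + 2) = (j^2 + j − 2) + (2j + 2) = j^2 + 3j,
and (j+1)^2 + (j+1) − 2 = j^2 + 3j.
Hence c_k = k^2 + k − 2 for every k ≥ 0, by induction.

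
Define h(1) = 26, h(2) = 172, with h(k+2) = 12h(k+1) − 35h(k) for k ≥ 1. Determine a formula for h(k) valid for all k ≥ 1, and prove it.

Claim: h(k) = 3·7^k + 5^k.

Base cases: h(1) = 26 and 3·7^1 + 5^1 = 26; h(2) = 172 and 3·7^2 + 5^2 = 172.
Assume h(j) = 3·7^j + 5^j for all 1 ≤ j ≤ r, where r ≥ 2.
Then h(r+1) = 12h(r) − 35h(r−1) = 12·(3·7^r + 5^r) − 35·(3·7^{r−1} + 5^{r−1}) = 3·(12·7 − 35)7^{r−1} + (12·5 − 35)5^{r−1} = 147·7^{r−1} + 25·5^{r−1} = 3·7^{r+1} + 5^{r+1}.
Hence h(k) = 3·7^k + 5^k for every k ≥ 1, by strong induction.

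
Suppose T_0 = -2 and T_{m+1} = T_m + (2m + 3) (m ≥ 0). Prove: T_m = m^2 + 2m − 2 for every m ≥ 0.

Base case: T_0 = -2, and 0^2 + 2·0 − 2 = -2.
Assume T_k = k^2 + 2k − 2.
Then T_{k+1} = T_k + (2k + 3) = (k^2 + 2k − 2) + (2k + 3) = k^2 + 4k + 1,
and (k+1)^2 + 2·(k+1) − 2 = k^2 + 4k + 1.
Hence T_m = m^2 + 2m − 2 for every m ≥ 0, by induction.

T_m = m^2 + 2m − 2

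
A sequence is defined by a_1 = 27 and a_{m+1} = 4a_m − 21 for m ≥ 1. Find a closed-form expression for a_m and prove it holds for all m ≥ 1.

Claim: a_m = 5·4^m + 7.

Base case: a_1 = 27, and 5·4^1 + 7 = 20 + 7 = 27.
Assume a_k = 5·4^k + 7 for some k ≥ 1.
Then a_{k+1} = 4a_k − 21 = 4·(5·4^k + 7) − 21 = 20·4^k + 28 − 21 = 5·4^{k+1} + 7.
Hence a_m = 5·4^m + 7 for every m ≥ 1, by induction.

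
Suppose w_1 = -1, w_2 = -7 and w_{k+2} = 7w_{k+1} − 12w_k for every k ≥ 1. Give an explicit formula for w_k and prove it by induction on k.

Claim: w_k = -4^k + 3^k.

Base cases: w_1 = -1 and -4^1 + 3^1 = -1; w_2 = -7 and -4^2 + 3^2 = -7.
Assume w_i = -4^i + 3^i for all 1 ≤ i ≤ j, where j ≥ 2.
Then w_{j+1} = 7w_j − 12w_{j−1} = 7·(-4^j + 3^j) − 12·(-4^{j−1} + 3^{j−1}) = -(7·4 − 12)4^{j−1} + (7·3 − 12)3^{j−1} = -16·4^{j−1} + 9·3^{j−1} = -4^{j+1} + 3^{j+1}.
By strong induction, w_k = -4^k + 3^k for all k ≥ 1.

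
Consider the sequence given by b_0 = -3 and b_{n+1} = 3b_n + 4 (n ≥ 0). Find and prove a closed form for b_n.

Claim: b_n = -3^n − 2.

Base case: b_0 = -3, and -3^0 − 2 = -1 − 2 = -3.
Assume b_m = -3^m − 2 for some m ≥ 0.
Then b_{m+1} = 3b_m + 4 = 3·(-3^m − 2) + 4 = -3^{m+1} − 6 + 4 = -3^{m+1} − 2.
Hence b_n = -3^n − 2 for every n ≥ 0, by induction.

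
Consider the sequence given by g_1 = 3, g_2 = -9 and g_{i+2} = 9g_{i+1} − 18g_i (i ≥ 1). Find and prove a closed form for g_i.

Claim: g_i = 3·3^i − 6^i.

Base cases: g_1 = 3 and 3·3^1 − 6^1 = 3; g_2 = -9 and 3·3^2 − 6^2 = -9.
Assume g_t = 3·3^t − 6^t for all 1 ≤ t ≤ j, where j ≥ 2.
Then g_{j+1} = 9g_j − 18g_{j−1} = 9·(3·3^j − 6^j) − 18·(3·3^{j−1} − 6^{j−1}) = 3·(9·3 − 18)3^{j−1} − (9·6 − 18)6^{j−1} = 27·3^{j−1} − 36·6^{j−1} = 3·3^{j+1} − 6^{j+1}.
This completes the inductive step, so g_i = 3·3^i − 6^i for all i ≥ 1.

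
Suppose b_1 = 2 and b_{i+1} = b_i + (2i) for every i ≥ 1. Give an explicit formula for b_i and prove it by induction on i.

Claim: b_i = i^2 − i + 2.

Base case: b_1 = 2, and 1^2 − 1 + 2 = 2.
Assume b_r = r^2 − r + 2.
Then b_{r+1} = b_r + (2r) = (r^2 − r + 2) + (2r) = r^2 + r + 2,
and (r+1)^2 − (r+1) + 2 = r^2 + r + 2.
By induction, b_i = i^2 − i + 2 for all i ≥ 1.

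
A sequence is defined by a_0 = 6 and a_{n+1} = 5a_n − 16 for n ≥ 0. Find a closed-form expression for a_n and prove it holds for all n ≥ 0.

Claim: a_n = 2·5^n + 4.

Base case: a_0 = 6, and 2·5^0 + 4 = 2 + 4 = 6.
Assume a_k = 2·5^k + 4 for some k ≥ 0.
Then a_{k+1} = 5a_k − 16 = 5·(2·5^k + 4) − 16 = 10·5^k + 20 − 16 = 2·5^{k+1} + 4.
So the formula holds for k+1, and by induction a_n = 2·5^n + 4 for all n ≥ 0.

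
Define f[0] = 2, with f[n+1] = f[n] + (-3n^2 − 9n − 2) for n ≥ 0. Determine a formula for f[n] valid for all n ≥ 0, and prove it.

Claim: f[n] = -n^3 − 3n^2 + 2n + 2.

Base case: f[0] = 2, and -0^3 − 3·0^2 + 2·0 + 2 = 2.
Assume f[j] = -j^3 − 3j^2 + 2j + 2.
Then f[j+1] = f[j] + (-3j^2 − 9j − 2) = (-j^3 − 3j^2 + 2j + 2) + (-3j^2 − 9j − 2) = -j^3 − 6j^2 − 7j,
and -(j+1)^3 − 3·(j+1)^2 + 2·(j+1) + 2 = -j^3 − 6j^2 − 7j.
By induction, f[n] = -n^3 − 3n^2 + 2n + 2 for all n ≥ 0.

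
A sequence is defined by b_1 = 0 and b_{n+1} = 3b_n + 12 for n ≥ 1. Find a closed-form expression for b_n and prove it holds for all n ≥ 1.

Claim: b_n = 2·3^n − 6.

Base case: b_1 = 0, and 2·3^1 − 6 = 6 − 6 = 0.
Assume b_k = 2·3^k − 6 for some k ≥ 1.
Then b_{k+1} = 3b_k + 12 = 3·(2·3^k − 6) + 12 = 6·3^k − 18 + 12 = 2·3^{k+1} − 6.
By induction, b_n = 2·3^n − 6 for all n ≥ 1.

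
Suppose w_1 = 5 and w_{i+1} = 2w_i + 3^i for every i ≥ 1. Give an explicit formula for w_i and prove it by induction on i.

Claim: w_i = 2^i + 3^i.

Base case: w_1 = 5, and 2^1 + 3^1 = 2 + 3 = 5.
Assume w_r = 2^r + 3^r for some r ≥ 1.
Then w_{r+1} = 2w_r + 3^r = 2·(2^r + 3^r) + 3^r = 2^{r+1} + 2·3^r + 3^r = 2^{r+1} + 3·3^r = 2^{r+1} + 3^{r+1}.
By induction, w_i = 2^i + 3^i for all i ≥ 1.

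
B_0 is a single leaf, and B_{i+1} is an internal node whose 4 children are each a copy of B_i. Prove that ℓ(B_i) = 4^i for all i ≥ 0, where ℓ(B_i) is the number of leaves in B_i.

Base case: ℓ(B_0) = 1, and 4^0 = 1.
Assume ℓ(B_r) = 4^r.
Then ℓ(B_{r+1}) = 4·ℓ(B_r) = 4·4^r = 4^{r+1}.
So the formula holds for r+1, and by induction ℓ(B_i) = 4^i for all i ≥ 0.

ℓ(B_i) = 4^i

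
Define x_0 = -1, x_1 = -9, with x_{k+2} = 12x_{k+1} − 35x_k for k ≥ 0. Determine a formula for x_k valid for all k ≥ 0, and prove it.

Claim: x_k = 5^k − 2·7^k.

Base cases: x_0 = -1 and 5^0 − 2·7^0 = -1; x_1 = -9 and 5^1 − 2·7^1 = -9.
Assume x_i = 5^i − 2·7^i for all 0 ≤ i ≤ j, where j ≥ 1.
Then x_{j+1} = 12x_j − 35x_{j−1} = 12·(5^j − 2·7^j) − 35·(5^{j−1} − 2·7^{j−1}) = (12·5 − 35)5^{j−1} − 2·(12·7 − 35)7^{j−1} = 25·5^{j−1} − 98·7^{j−1} = 5^{j+1} − 2·7^{j+1}.
Hence x_k = 5^k − 2·7^k for every k ≥ 0, by strong induction.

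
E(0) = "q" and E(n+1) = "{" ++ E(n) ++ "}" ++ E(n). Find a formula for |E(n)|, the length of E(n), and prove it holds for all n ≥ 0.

Claim: |E(n)| = 3·2^n − 2.

Base case: |E(0)| = 1, and 3·2^0 − 2 = 1.
Assume |E(k)| = 3·2^k − 2.
Then |E(k+1)| = 1 + |E(k)| + 1 + |E(k)| = 2|E(k)| + 2 = 2(3·2^k − 2) + 2 = 3·2^{k+1} − 4 + 2 = 3·2^{k+1} − 2.
This completes the inductive step, so |E(n)| = 3·2^n − 2 for all n ≥ 0.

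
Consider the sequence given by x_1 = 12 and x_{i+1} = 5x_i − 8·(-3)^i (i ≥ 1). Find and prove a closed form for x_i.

Claim: x_i = 3·5^i + (-3)^i.

Base case: x_1 = 12, and 3·5^1 + (-3)^1 = 15 − 3 = 12.
Assume x_m = 3·5^m + (-3)^m for some m ≥ 1.
Then x_{m+1} = 5x_m − 8·(-3)^m = 5·(3·5^m + (-3)^m) − 8·(-3)^m = 3·5^{m+1} + 5·(-3)^m − 8·(-3)^m = 3·5^{m+1} − 3·(-3)^m = 3·5^{m+1} + (-3)^{m+1}.
By induction, x_i = 3·5^i + (-3)^i for all i ≥ 1.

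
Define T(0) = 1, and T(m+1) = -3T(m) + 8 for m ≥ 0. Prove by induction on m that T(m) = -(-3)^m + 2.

Base case: T(0) = 1, and -(-3)^0 + 2 = -1 + 2 = 1.
Assume T(j) = -(-3)^j + 2 for some j ≥ 0.
Then T(j+1) = -3T(j) + 8 = -3·(-(-3)^j + 2) + 8 = 3·(-3)^j − 6 + 8 = -(-3)^{j+1} + 2.
This completes the inductive step, so T(m) = -(-3)^m + 2 for all m ≥ 0.

T(m) = -(-3)^m + 2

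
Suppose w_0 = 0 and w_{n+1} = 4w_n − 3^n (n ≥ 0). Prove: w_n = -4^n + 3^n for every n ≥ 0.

Base case: w_0 = 0, and -4^0 + 3^0 = -1 + 1 = 0.
Assume w_r = -4^r + 3^r for some r ≥ 0.
Then w_{r+1} = 4w_r − 3^r = 4·(-4^r + 3^r) − 3^r = -4^{r+1} + 4·3^r − 3^r = -4^{r+1} + 3·3^r = -4^{r+1} + 3^{r+1}.
By induction, w_n = -4^n + 3^n for all n ≥ 0.

w_n = -4^n + 3^n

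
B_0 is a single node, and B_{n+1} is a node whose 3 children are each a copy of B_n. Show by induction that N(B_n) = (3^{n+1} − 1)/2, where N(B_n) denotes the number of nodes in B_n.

Base case: N(B_0) = 1, and (3^{0+1} − 1)/2 = 1.
Assume N(B_k) = (3^{k+1} − 1)/2.
Then N(B_{k+1}) = 1 + 3N(B_k) = 1 + 3·(3^{k+1} − 1)/2 = 1 + (3^{k+2} − 3)/2 = (2 + 3^{k+2} − 3)/2 = (3^{k+2} − 1)/2.
By induction, N(B_n) = (3^{n+1} − 1)/2 for all n ≥ 0.

N(B_n) = (3^{n+1} − 1)/2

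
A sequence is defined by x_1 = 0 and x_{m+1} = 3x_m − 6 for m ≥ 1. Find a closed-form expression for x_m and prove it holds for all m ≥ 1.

Claim: x_m = -3^m + 3.

Base case: x_1 = 0, and -3^1 + 3 = -3 + 3 = 0.
Assume x_j = -3^j + 3 for some j ≥ 1.
Then x_{j+1} = 3x_j − 6 = 3·(-3^j + 3) − 6 = -3^{j+1} + 9 − 6 = -3^{j+1} + 3.
By induction, x_m = -3^m + 3 for all m ≥ 1.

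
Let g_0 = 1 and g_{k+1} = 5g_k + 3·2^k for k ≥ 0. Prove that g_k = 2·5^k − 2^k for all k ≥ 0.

Base case: g_0 = 1, and 2·5^0 − 2^0 = 2 − 1 = 1.
Assume g_m = 2·5^m − 2^m for some m ≥ 0.
Then g_{m+1} = 5g_m + 3·2^m = 5·(2·5^m − 2^m) + 3·2^m = 2·5^{m+1} − 5·2^m + 3·2^m = 2·5^{m+1} − 2·2^m = 2·5^{m+1} − 2^{m+1}.
By induction, g_k = 2·5^k − 2^k for all k ≥ 0.

g_k = 2·5^k − 2^k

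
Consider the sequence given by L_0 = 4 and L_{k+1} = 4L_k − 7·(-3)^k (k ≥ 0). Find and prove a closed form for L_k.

Claim: L_k = 3·4^k + (-3)^k.

Base case: L_0 = 4, and 3·4^0 + (-3)^0 = 3 + 1 = 4.
Assume L_j = 3·4^j + (-3)^j for some j ≥ 0.
Then L_{j+1} = 4L_j − 7·(-3)^j = 4·(3·4^j + (-3)^j) − 7·(-3)^j = 3·4^{j+1} + 4·(-3)^j − 7·(-3)^j = 3·4^{j+1} − 3·(-3)^j = 3·4^{j+1} + (-3)^{j+1}.
Hence L_k = 3·4^k + (-3)^k for every k ≥ 0, by induction.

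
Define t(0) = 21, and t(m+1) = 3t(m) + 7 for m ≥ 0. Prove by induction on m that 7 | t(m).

Base case: t(0) = 21 = 7·3, so 7 | t(0).
Assume 7 | t(j), so t(j) = 7s for some integer s.
Then t(j+1) = 3t(j) + 7 = 3·(7s) + 7 = 7(3s + 1), so 7 | t(j+1).
So the property holds for j+1, and by induction 7 | t(m) for all m ≥ 0.

7 | t(m)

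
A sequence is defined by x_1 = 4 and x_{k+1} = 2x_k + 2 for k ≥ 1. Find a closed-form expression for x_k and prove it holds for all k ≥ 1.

Claim: x_k = 3·2^k − 2.

Base case: x_1 = 4, and 3·2^1 − 2 = 6 − 2 = 4.
Assume x_r = 3·2^r − 2 for some r ≥ 1.
Then x_{r+1} = 2x_r + 2 = 2·(3·2^r − 2) + 2 = 6·2^r − 4 + 2 = 3·2^{r+1} − 2.
Hence x_k = 3·2^k − 2 for every k ≥ 1, by induction.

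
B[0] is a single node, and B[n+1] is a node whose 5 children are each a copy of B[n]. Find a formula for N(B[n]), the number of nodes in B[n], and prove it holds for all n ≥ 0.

Claim: N(B[n]) = (5^{n+1} − 1)/4.

Base case: N(B[0]) = 1, and (5^{0+1} − 1)/4 = 1.
Assume N(B[r]) = (5^{r+1} − 1)/4.
Then N(B[r+1]) = 1 + 5N(B[r]) = 1 + 5·(5^{r+1} − 1)/4 = 1 + (5^{r+2} − 5)/4 = (4 + 5^{r+2} − 5)/4 = (5^{r+2} − 1)/4.
By induction, N(B[n]) = (5^{n+1} − 1)/4 for all n ≥ 0.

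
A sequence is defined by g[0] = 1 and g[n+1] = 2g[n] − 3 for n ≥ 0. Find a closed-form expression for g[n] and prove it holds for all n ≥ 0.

Claim: g[n] = -2^{n+1} + 3.

Base case: g[0] = 1, and -2^{0+1} + 3 = -2 + 3 = 1.
Assume g[m] = -2^{m+1} + 3 for some m ≥ 0.
Then g[m+1] = 2g[m] − 3 = 2·(-2^{m+1} + 3) − 3 = -2^{m+2} + 6 − 3 = -2^{m+2} + 3.
By induction, g[n] = -2^{n+1} + 3 for all n ≥ 0.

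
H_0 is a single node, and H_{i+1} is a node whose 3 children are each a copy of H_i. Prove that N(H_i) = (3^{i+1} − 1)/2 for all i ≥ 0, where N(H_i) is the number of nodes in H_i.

Base case: N(H_0) = 1, and (3^{0+1} − 1)/2 = 1.
Assume N(H_r) = (3^{r+1} − 1)/2.
Then N(H_{r+1}) = 1 + 3N(H_r) = 1 + 3·(3^{r+1} − 1)/2 = 1 + (3^{r+2} − 3)/2 = (2 + 3^{r+2} − 3)/2 = (3^{r+2} − 1)/2.
So the formula holds for r+1, and by induction N(H_i) = (3^{i+1} − 1)/2 for all i ≥ 0.

N(H_i) = (3^{i+1} − 1)/2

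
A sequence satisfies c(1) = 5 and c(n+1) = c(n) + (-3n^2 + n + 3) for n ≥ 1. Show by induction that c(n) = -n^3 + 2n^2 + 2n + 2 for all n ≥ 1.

Base case: c(1) = 5, and -1^3 + 2·1^2 + 2·1 + 2 = 5.
Assume c(k) = -k^3 + 2k^2 + 2k + 2.
Then c(k+1) = c(k) + (-3k^2 + k + 3) = (-k^3 + 2k^2 + 2k + 2) + (-3k^2 + k + 3) = -k^3 − k^2 + 3k + 5,
and -(k+1)^3 + 2·(k+1)^2 + 2·(k+1) + 2 = -k^3 − k^2 + 3k + 5.
By induction, c(n) = -n^3 + 2n^2 + 2n + 2 for all n ≥ 1.

c(n) = -n^3 + 2n^2 + 2n + 2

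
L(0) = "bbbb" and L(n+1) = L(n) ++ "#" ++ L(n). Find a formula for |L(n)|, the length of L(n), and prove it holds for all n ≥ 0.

Claim: |L(n)| = 5·2^n − 1.

Base case: |L(0)| = 4, and 5·2^0 − 1 = 4.
Assume |L(m)| = 5·2^m − 1.
Then |L(m+1)| = |L(m)| + 1 + |L(m)| = 2|L(m)| + 1 = 2(5·2^m − 1) + 1 = 5·2^{m+1} − 2 + 1 = 5·2^{m+1} − 1.
By induction, |L(n)| = 5·2^n − 1 for all n ≥ 0.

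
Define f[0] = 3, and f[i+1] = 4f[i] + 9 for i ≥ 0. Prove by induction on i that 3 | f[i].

Base case: f[0] = 3 = 3·1, so 3 | f[0].
Assume 3 | f[m], so f[m] = 3t for some integer t.
Then f[m+1] = 4f[m] + 9 = 4·(3t) + 9 = 3(4t + 3), so 3 | f[m+1].
So the property holds for m+1, and by induction 3 | f[i] for all i ≥ 0.

3 | f[i]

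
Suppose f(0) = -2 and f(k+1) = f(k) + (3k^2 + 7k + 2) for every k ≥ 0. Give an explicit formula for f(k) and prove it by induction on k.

Claim: f(k) = k^3 + 2k^2 − k − 2.

Base case: f(0) = -2, and 0^3 + 2·0^2 − 0 − 2 = -2.
Assume f(r) = r^3 + 2r^2 − r − 2.
Then f(r+1) = f(r) + (3r^2 + 7r + 2) = (r^3 + 2r^2 − r − 2) + (3r^2 + 7r + 2) = r^3 + 5r^2 + 6r,
and (r+1)^3 + 2·(r+1)^2 − (r+1) − 2 = r^3 + 5r^2 + 6r.
This completes the inductive step, so f(k) = k^3 + 2k^2 − k − 2 for all k ≥ 0.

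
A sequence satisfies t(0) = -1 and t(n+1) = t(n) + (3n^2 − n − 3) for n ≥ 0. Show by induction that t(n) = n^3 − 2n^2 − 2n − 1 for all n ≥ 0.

Base case: t(0) = -1, and 0^3 − 2·0^2 − 2·0 − 1 = -1.
Assume t(j) = j^3 − 2j^2 − 2j − 1.
Then t(j+1) = t(j) + (3j^2 − j − 3) = (j^3 − 2j^2 − 2j − 1) + (3j^2 − j − 3) = j^3 + j^2 − 3j − 4,
and (j+1)^3 − 2·(j+1)^2 − 2·(j+1) − 1 = j^3 + j^2 − 3j − 4.
This completes the inductive step, so t(n) = n^3 − 2n^2 − 2n − 1 for all n ≥ 0.

t(n) = n^3 − 2n^2 − 2n − 1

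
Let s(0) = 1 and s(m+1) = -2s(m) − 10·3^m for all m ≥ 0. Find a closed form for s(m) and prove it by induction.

Claim: s(m) = 3·(-2)^m − 2·3^m.

Base case: s(0) = 1, and 3·(-2)^0 − 2·3^0 = 3 − 2 = 1.
Assume s(j) = 3·(-2)^j − 2·3^j for some j ≥ 0.
Then s(j+1) = -2s(j) − 10·3^j = -2·(3·(-2)^j − 2·3^j) − 10·3^j = 3·(-2)^{j+1} + 4·3^j − 10·3^j = 3·(-2)^{j+1} − 6·3^j = 3·(-2)^{j+1} − 2·3^{j+1}.
This completes the inductive step, so s(m) = 3·(-2)^m − 2·3^m for all m ≥ 0.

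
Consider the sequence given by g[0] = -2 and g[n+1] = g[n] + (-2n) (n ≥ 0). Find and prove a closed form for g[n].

Claim: g[n] = -n^2 + n − 2.

Base case: g[0] = -2, and -0^2 + 0 − 2 = -2.
Assume g[k] = -k^2 + k − 2.
Then g[k+1] = g[k] + (-2k) = (-k^2 + k − 2) + (-2k) = -k^2 − k − 2,
and -(k+1)^2 + (k+1) − 2 = -k^2 − k − 2.
Hence g[n] = -n^2 + n − 2 for every n ≥ 0, by induction.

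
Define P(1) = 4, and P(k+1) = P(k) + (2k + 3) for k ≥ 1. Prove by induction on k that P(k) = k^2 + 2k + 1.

Base case: P(1) = 4, and 1^2 + 2·1 + 1 = 4.
Assume P(j) = j^2 + 2j + 1.
Then P(j+1) = P(j) + (2j + 3) = (j^2 + 2j + 1) + (2j + 3) = j^2 + 4j + 4,
and (j+1)^2 + 2·(j+1) + 1 = j^2 + 4j + 4.
This completes the inductive step, so P(k) = k^2 + 2k + 1 for all k ≥ 1.

P(k) = k^2 + 2k + 1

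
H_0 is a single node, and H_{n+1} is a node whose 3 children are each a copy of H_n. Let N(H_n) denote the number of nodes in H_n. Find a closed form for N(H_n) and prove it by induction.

Claim: N(H_n) = (3^{n+1} − 1)/2.

Base case: N(H_0) = 1, and (3^{0+1} − 1)/2 = 1.
Assume N(H_m) = (3^{m+1} − 1)/2.
Then N(H_{m+1}) = 1 + 3N(H_m) = 1 + 3·(3^{m+1} − 1)/2 = 1 + (3^{m+2} − 3)/2 = (2 + 3^{m+2} − 3)/2 = (3^{m+2} − 1)/2.
This completes the inductive step, so N(H_n) = (3^{n+1} − 1)/2 for all n ≥ 0.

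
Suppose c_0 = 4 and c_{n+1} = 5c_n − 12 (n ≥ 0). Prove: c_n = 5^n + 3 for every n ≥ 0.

Base case: c_0 = 4, and 5^0 + 3 = 1 + 3 = 4.
Assume c_j = 5^j + 3 for some j ≥ 0.
Then c_{j+1} = 5c_j − 12 = 5·(5^j + 3) − 12 = 5^{j+1} + 15 − 12 = 5^{j+1} + 3.
This completes the inductive step, so c_n = 5^n + 3 for all n ≥ 0.

c_n = 5^n + 3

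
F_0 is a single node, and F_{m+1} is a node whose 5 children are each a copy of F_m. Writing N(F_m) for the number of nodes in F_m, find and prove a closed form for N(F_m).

Claim: N(F_m) = (5^{m+1} − 1)/4.

Base case: N(F_0) = 1, and (5^{0+1} − 1)/4 = 1.
Assume N(F_r) = (5^{r+1} − 1)/4.
Then N(F_{r+1}) = 1 + 5N(F_r) = 1 + 5·(5^{r+1} − 1)/4 = 1 + (5^{r+2} − 5)/4 = (4 + 5^{r+2} − 5)/4 = (5^{r+2} − 1)/4.
Hence N(F_m) = (5^{m+1} − 1)/4 for every m ≥ 0, by induction.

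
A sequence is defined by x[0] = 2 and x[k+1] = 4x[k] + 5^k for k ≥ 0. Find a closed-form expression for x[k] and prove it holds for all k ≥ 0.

Claim: x[k] = 4^k + 5^k.

Base case: x[0] = 2, and 4^0 + 5^0 = 1 + 1 = 2.
Assume x[m] = 4^m + 5^m for some m ≥ 0.
Then x[m+1] = 4x[m] + 5^m = 4·(4^m + 5^m) + 5^m = 4^{m+1} + 4·5^m + 5^m = 4^{m+1} + 5·5^m = 4^{m+1} + 5^{m+1}.
So the formula holds for m+1, and by induction x[k] = 4^k + 5^k for all k ≥ 0.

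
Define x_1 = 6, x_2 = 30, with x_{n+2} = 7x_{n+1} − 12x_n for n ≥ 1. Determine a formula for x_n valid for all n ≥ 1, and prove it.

Claim: x_n = 3·4^n − 2·3^n.

Base cases: x_1 = 6 and 3·4^1 − 2·3^1 = 6; x_2 = 30 and 3·4^2 − 2·3^2 = 30.
Assume x_j = 3·4^j − 2·3^j for all 1 ≤ j ≤ m, where m ≥ 2.
Then x_{m+1} = 7x_m − 12x_{m−1} = 7·(3·4^m − 2·3^m) − 12·(3·4^{m−1} − 2·3^{m−1}) = 3·(7·4 − 12)4^{m−1} − 2·(7·3 − 12)3^{m−1} = 48·4^{m−1} − 18·3^{m−1} = 3·4^{m+1} − 2·3^{m+1}.
By strong induction, x_n = 3·4^n − 2·3^n for all n ≥ 1.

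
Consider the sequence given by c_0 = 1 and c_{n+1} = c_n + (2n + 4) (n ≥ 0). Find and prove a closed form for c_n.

Claim: c_n = n^2 + 3n + 1.

Base case: c_0 = 1, and 0^2 + 3·0 + 1 = 1.
Assume c_r = r^2 + 3r + 1.
Then c_{r+1} = c_r + (2r + 4) = (r^2 + 3r + 1) + (2r + 4) = r^2 + 5r + 5,
and (r+1)^2 + 3·(r+1) + 1 = r^2 + 5r + 5.
This completes the inductive step, so c_n = n^2 + 3n + 1 for all n ≥ 0.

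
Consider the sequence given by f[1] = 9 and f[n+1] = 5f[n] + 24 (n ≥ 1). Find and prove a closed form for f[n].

Claim: f[n] = 3·5^n − 6.

Base case: f[1] = 9, and 3·5^1 − 6 = 15 − 6 = 9.
Assume f[k] = 3·5^k − 6 for some k ≥ 1.
Then f[k+1] = 5f[k] + 24 = 5·(3·5^k − 6) + 24 = 15·5^k − 30 + 24 = 3·5^{k+1} − 6.
Hence f[n] = 3·5^n − 6 for every n ≥ 1, by induction.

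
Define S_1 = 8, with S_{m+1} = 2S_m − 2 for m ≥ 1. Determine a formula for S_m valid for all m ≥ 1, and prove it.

Claim: S_m = 3·2^m + 2.

Base case: S_1 = 8, and 3·2^1 + 2 = 6 + 2 = 8.
Assume S_j = 3·2^j + 2 for some j ≥ 1.
Then S_{j+1} = 2S_j − 2 = 2·(3·2^j + 2) − 2 = 6·2^j + 4 − 2 = 3·2^{j+1} + 2.
Hence S_m = 3·2^m + 2 for every m ≥ 1, by induction.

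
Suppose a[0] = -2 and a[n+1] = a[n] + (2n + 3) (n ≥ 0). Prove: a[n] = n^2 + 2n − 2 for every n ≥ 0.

Base case: a[0] = -2, and 0^2 + 2·0 − 2 = -2.
Assume a[k] = k^2 + 2k − 2.
Then a[k+1] = a[k] + (2k + 3) = (k^2 + 2k − 2) + (2k + 3) = k^2 + 4k + 1,
and (k+1)^2 + 2·(k+1) − 2 = k^2 + 4k + 1.
By induction, a[n] = n^2 + 2n − 2 for all n ≥ 0.

a[n] = n^2 + 2n − 2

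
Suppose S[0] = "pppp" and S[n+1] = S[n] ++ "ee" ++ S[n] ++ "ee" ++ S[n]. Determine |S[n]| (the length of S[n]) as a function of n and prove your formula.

Claim: |S[n]| = 6·3^n − 2.

Base case: |S[0]| = 4, and 6·3^0 − 2 = 4.
Assume |S[m]| = 6·3^m − 2.
Then |S[m+1]| = 3|S[m]| + 4 = 3(6·3^m − 2) + 4 = 6·3^{m+1} − 6 + 4 = 6·3^{m+1} − 2.
By induction, |S[n]| = 6·3^n − 2 for all n ≥ 0.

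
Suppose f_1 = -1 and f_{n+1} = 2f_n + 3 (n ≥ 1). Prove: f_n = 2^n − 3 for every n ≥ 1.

Base case: f_1 = -1, and 2^1 − 3 = 2 − 3 = -1.
Assume f_k = 2^k − 3 for some k ≥ 1.
Then f_{k+1} = 2f_k + 3 = 2·(2^k − 3) + 3 = 2^{k+1} − 6 + 3 = 2^{k+1} − 3.
By induction, f_n = 2^n − 3 for all n ≥ 1.

f_n = 2^n − 3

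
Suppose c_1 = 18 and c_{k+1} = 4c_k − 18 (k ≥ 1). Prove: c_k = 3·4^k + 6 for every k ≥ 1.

Base case: c_1 = 18, and 3·4^1 + 6 = 12 + 6 = 18.
Assume c_m = 3·4^m + 6 for some m ≥ 1.
Then c_{m+1} = 4c_m − 18 = 4·(3·4^m + 6) − 18 = 12·4^m + 24 − 18 = 3·4^{m+1} + 6.
So the formula holds for m+1, and by induction c_k = 3·4^k + 6 for all k ≥ 1.

c_k = 3·4^k + 6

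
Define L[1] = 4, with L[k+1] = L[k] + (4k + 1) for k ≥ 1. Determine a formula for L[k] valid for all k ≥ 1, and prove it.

Claim: L[k] = 2k^2 − k + 3.

Base case: L[1] = 4, and 2·1^2 − 1 + 3 = 4.
Assume L[j] = 2j^2 − j + 3.
Then L[j+1] = L[j] + (4j + 1) = (2j^2 − j + 3) + (4j + 1) = 2j^2 + 3j + 4,
and 2·(j+1)^2 − (j+1) + 3 = 2j^2 + 3j + 4.
This completes the inductive step, so L[k] = 2k^2 − k + 3 for all k ≥ 1.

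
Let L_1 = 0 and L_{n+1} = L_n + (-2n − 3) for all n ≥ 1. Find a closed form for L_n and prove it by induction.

Claim: L_n = -n^2 − 2n + 3.

Base case: L_1 = 0, and -1^2 − 2·1 + 3 = 0.
Assume L_m = -m^2 − 2m + 3.
Then L_{m+1} = L_m + (-2m − 3) = (-m^2 − 2m + 3) + (-2m − 3) = -m^2 − 4m,
and -(m+1)^2 − 2·(m+1) + 3 = -m^2 − 4m.
Hence L_n = -n^2 − 2n + 3 for every n ≥ 1, by induction.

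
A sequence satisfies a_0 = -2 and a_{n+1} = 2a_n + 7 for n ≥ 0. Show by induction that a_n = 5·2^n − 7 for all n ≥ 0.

Base case: a_0 = -2, and 5·2^0 − 7 = 5 − 7 = -2.
Assume a_r = 5·2^r − 7 for some r ≥ 0.
Then a_{r+1} = 2a_r + 7 = 2·(5·2^r − 7) + 7 = 10·2^r − 14 + 7 = 5·2^{r+1} − 7.
Hence a_n = 5·2^n − 7 for every n ≥ 0, by induction.

a_n = 5·2^n − 7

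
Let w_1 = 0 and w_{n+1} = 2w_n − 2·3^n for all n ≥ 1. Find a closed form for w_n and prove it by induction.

Claim: w_n = 3·2^n − 2·3^n.

Base case: w_1 = 0, and 3·2^1 − 2·3^1 = 6 − 6 = 0.
Assume w_r = 3·2^r − 2·3^r for some r ≥ 1.
Then w_{r+1} = 2w_r − 2·3^r = 2·(3·2^r − 2·3^r) − 2·3^r = 3·2^{r+1} − 4·3^r − 2·3^r = 3·2^{r+1} − 6·3^r = 3·2^{r+1} − 2·3^{r+1}.
So the formula holds for r+1, and by induction w_n = 3·2^n − 2·3^n for all n ≥ 1.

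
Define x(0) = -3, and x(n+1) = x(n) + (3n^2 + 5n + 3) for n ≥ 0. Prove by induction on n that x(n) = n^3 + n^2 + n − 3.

Base case: x(0) = -3, and 0^3 + 0^2 + 0 − 3 = -3.
Assume x(j) = j^3 + j^2 + j − 3.
Then x(j+1) = x(j) + (3j^2 + 5j + 3) = (j^3 + j^2 + j − 3) + (3j^2 + 5j + 3) = j^3 + 4j^2 + 6j,
and (j+1)^3 + (j+1)^2 + (j+1) − 3 = j^3 + 4j^2 + 6j.
By induction, x(n) = n^3 + n^2 + n − 3 for all n ≥ 0.

x(n) = n^3 + n^2 + n − 3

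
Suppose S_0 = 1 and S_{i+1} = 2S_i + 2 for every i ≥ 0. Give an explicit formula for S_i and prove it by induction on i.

Claim: S_i = 3·2^i − 2.

Base case: S_0 = 1, and 3·2^0 − 2 = 3 − 2 = 1.
Assume S_j = 3·2^j − 2 for some j ≥ 0.
Then S_{j+1} = 2S_j + 2 = 2·(3·2^j − 2) + 2 = 6·2^j − 4 + 2 = 3·2^{j+1} − 2.
So the formula holds for j+1, and by induction S_i = 3·2^i − 2 for all i ≥ 0.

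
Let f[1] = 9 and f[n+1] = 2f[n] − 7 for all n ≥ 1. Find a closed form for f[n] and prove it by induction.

Claim: f[n] = 2^n + 7.

Base case: f[1] = 9, and 2^1 + 7 = 2 + 7 = 9.
Assume f[j] = 2^j + 7 for some j ≥ 1.
Then f[j+1] = 2f[j] − 7 = 2·(2^j + 7) − 7 = 2^{j+1} + 14 − 7 = 2^{j+1} + 7.
This completes the inductive step, so f[n] = 2^n + 7 for all n ≥ 1.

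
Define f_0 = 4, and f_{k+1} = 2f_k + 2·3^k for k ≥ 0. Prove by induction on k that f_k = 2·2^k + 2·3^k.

Base case: f_0 = 4, and 2·2^0 + 2·3^0 = 2 + 2 = 4.
Assume f_j = 2·2^j + 2·3^j for some j ≥ 0.
Then f_{j+1} = 2f_j + 2·3^j = 2·(2·2^j + 2·3^j) + 2·3^j = 2·2^{j+1} + 4·3^j + 2·3^j = 2·2^{j+1} + 6·3^j = 2·2^{j+1} + 2·3^{j+1}.
By induction, f_k = 2·2^k + 2·3^k for all k ≥ 0.

f_k = 2·2^k + 2·3^k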